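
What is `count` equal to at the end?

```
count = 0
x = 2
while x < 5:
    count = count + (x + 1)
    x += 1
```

12

x=2: count = 0+3 = 3
x=3: count = 3+4 = 7
x=4: count = 7+5 = 12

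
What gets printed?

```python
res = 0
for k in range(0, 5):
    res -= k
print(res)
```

-10

k=0: res = 0-0 = 0
k=1: res = 0-1 = -1
k=2: res = (-1)-2 = -3
k=3: res = (-3)-3 = -6
k=4: res = (-6)-4 = -10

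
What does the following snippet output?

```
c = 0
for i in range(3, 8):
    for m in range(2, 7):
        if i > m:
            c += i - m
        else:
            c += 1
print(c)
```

i=3,m=2: 3>2, c = 0+1 = 1
i=3,m=3: not 3>3, c = 1+1 = 2
i=3,m=4: not 3>4, c = 2+1 = 3
i=3,m=5: not 3>5, c = 3+1 = 4
i=3,m=6: not 3>6, c = 4+1 = 5
i=4,m=2: 4>2, c = 5+2 = 7
i=4,m=3: 4>3, c = 7+1 = 8
i=4,m=4: not 4>4, c = 8+1 = 9
i=4,m=5: not 4>5, c = 9+1 = 10
i=4,m=6: not 4>6, c = 10+1 = 11
i=5,m=2: 5>2, c = 11+3 = 14
i=5,m=3: 5>3, c = 14+2 = 16
i=5,m=4: 5>4, c = 16+1 = 17
i=5,m=5: not 5>5, c = 17+1 = 18
i=5,m=6: not 5>6, c = 18+1 = 19
i=6,m=2: 6>2, c = 19+4 = 23
i=6,m=3: 6>3, c = 23+3 = 26
i=6,m=4: 6>4, c = 26+2 = 28
i=6,m=5: 6>5, c = 28+1 = 29
i=6,m=6: not 6>6, c = 29+1 = 30
i=7,m=2: 7>2, c = 30+5 = 35
i=7,m=3: 7>3, c = 35+4 = 39
i=7,m=4: 7>4, c = 39+3 = 42
i=7,m=5: 7>5, c = 42+2 = 44
i=7,m=6: 7>6, c = 44+1 = 45

45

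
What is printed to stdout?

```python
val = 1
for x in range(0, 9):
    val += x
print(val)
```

37

x=0: val = 1+0 = 1
x=1: val = 1+1 = 2
x=2: val = 2+2 = 4
x=3: val = 4+3 = 7
x=4: val = 7+4 = 11
x=5: val = 11+5 = 16
x=6: val = 16+6 = 22
x=7: val = 22+7 = 29
x=8: val = 29+8 = 37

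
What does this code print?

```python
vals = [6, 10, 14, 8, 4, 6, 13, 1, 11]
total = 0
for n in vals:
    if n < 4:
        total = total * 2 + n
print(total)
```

1

n=6: not <4
n=10: not <4
n=14: not <4
n=8: not <4
n=4: not <4
n=6: not <4
n=13: not <4
n=1: <4, total = 0*2+1 = 1
n=11: not <4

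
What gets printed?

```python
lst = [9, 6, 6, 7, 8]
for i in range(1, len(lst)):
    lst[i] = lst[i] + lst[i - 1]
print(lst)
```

[9, 15, 21, 28, 36]

i=1: lst[1] = 6+9 = 15 → [9, 15, 6, 7, 8]
i=2: lst[2] = 6+15 = 21 → [9, 15, 21, 7, 8]
i=3: lst[3] = 7+21 = 28 → [9, 15, 21, 28, 8]
i=4: lst[4] = 8+28 = 36 → [9, 15, 21, 28, 36]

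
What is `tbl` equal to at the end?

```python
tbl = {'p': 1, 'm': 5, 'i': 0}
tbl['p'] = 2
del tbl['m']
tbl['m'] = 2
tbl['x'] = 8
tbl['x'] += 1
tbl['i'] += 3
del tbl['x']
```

tbl['p'] = 2 → {'p': 2, 'm': 5, 'i': 0}
del 'm' → {'p': 2, 'i': 0}
tbl['m'] = 2 → {'p': 2, 'i': 0, 'm': 2}
tbl['x'] = 8 → {'p': 2, 'i': 0, 'm': 2, 'x': 8}
tbl['x'] = 8+1 = 9 → {'p': 2, 'i': 0, 'm': 2, 'x': 9}
tbl['i'] = 0+3 = 3 → {'p': 2, 'i': 3, 'm': 2, 'x': 9}
del 'x' → {'p': 2, 'i': 3, 'm': 2}

{'p': 2, 'i': 3, 'm': 2}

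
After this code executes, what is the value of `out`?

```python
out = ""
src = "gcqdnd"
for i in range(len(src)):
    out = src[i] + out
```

'dndqcg'

i=0: prepend 'g' → 'g'
i=1: prepend 'c' → 'cg'
i=2: prepend 'q' → 'qcg'
i=3: prepend 'd' → 'dqcg'
i=4: prepend 'n' → 'ndqcg'
i=5: prepend 'd' → 'dndqcg'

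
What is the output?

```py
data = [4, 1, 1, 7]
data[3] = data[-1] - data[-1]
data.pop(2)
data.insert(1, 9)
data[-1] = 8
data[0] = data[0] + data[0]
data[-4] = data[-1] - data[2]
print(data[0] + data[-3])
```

16

data[3] = data[-1]-data[-1] = 7-7 = 0 → [4, 1, 1, 0]
pop(2) removes 1 → [4, 1, 0]
insert 9 at 1 → [4, 9, 1, 0]
data[-1] = 8 → [4, 9, 1, 8]
data[0] = data[0]+data[0] = 4+4 = 8 → [8, 9, 1, 8]
data[-4] = data[-1]-data[2] = 8-1 = 7 → [7, 9, 1, 8]
data[0]+data[-3] = 7+9 = 16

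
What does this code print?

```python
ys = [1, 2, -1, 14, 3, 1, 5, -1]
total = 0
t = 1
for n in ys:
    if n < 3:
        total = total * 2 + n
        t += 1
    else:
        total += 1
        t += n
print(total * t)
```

n=1: <3, total = 0*2+1 = 1; t=2
n=2: <3, total = 1*2+2 = 4; t=3
n=-1: <3, total = 4*2+(-1) = 7; t=4
n=14: not <3, total = 7+1 = 8; t=18
n=3: not <3, total = 8+1 = 9; t=21
n=1: <3, total = 9*2+1 = 19; t=22
n=5: not <3, total = 19+1 = 20; t=27
n=-1: <3, total = 20*2+(-1) = 39; t=28
total*t = 39*28 = 1092

1092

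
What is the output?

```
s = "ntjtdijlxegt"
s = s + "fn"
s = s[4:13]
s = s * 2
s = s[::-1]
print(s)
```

ftgexljidftgexljid

+ 'fn' → 'ntjtdijlxegtfn'
slice [4:13] → 'dijlxegtf'
repeat ×2 → 'dijlxegtfdijlxegtf'
reverse → 'ftgexljidftgexljid'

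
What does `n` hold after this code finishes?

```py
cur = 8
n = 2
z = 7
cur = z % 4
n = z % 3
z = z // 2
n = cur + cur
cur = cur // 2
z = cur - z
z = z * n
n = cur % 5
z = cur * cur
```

1

cur = 7%4 = 3
n = 7%3 = 1
z = 7//2 = 3
n = 3+3 = 6
cur = 3//2 = 1
z = 1-3 = -2
z = (-2)*6 = -12
n = 1%5 = 1
z = 1*1 = 1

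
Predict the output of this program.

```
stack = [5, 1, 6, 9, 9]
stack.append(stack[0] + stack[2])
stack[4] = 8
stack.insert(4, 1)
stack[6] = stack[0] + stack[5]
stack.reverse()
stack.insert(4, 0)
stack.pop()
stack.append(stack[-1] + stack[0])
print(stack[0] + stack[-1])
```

append stack[0]+stack[2] = 5+6 = 11 → [5, 1, 6, 9, 9, 11]
stack[4] = 8 → [5, 1, 6, 9, 8, 11]
insert 1 at 4 → [5, 1, 6, 9, 1, 8, 11]
stack[6] = stack[0]+stack[5] = 5+8 = 13 → [5, 1, 6, 9, 1, 8, 13]
reverse → [13, 8, 1, 9, 6, 1, 5]
insert 0 at 4 → [13, 8, 1, 9, 0, 6, 1, 5]
pop() removes 5 → [13, 8, 1, 9, 0, 6, 1]
append stack[-1]+stack[0] = 1+13 = 14 → [13, 8, 1, 9, 0, 6, 1, 14]
stack[0]+stack[-1] = 13+14 = 27

27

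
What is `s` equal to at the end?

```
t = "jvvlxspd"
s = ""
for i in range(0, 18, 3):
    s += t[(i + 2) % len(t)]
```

i=0: add t[2]='v' → 'v'
i=3: add t[5]='s' → 'vs'
i=6: add t[0]='j' → 'vsj'
i=9: add t[3]='l' → 'vsjl'
i=12: add t[6]='p' → 'vsjlp'
i=15: add t[1]='v' → 'vsjlpv'

'vsjlpv'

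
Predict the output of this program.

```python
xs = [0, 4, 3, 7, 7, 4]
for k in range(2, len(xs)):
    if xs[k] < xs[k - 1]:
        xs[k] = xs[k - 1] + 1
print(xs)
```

[0, 4, 5, 7, 7, 8]

k=2: 3<4, xs[2] = 4+1 = 5 → [0, 4, 5, 7, 7, 4]
k=3: 7>=5, unchanged → [0, 4, 5, 7, 7, 4]
k=4: 7>=7, unchanged → [0, 4, 5, 7, 7, 4]
k=5: 4<7, xs[5] = 7+1 = 8 → [0, 4, 5, 7, 7, 8]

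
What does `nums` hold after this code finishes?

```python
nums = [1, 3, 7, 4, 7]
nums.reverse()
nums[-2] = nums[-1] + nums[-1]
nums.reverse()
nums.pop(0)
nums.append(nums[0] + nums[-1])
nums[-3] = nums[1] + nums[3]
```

[2, 7, 14, 7, 9]

reverse → [7, 4, 7, 3, 1]
nums[-2] = nums[-1]+nums[-1] = 1+1 = 2 → [7, 4, 7, 2, 1]
reverse → [1, 2, 7, 4, 7]
pop(0) removes 1 → [2, 7, 4, 7]
append nums[0]+nums[-1] = 2+7 = 9 → [2, 7, 4, 7, 9]
nums[-3] = nums[1]+nums[3] = 7+7 = 14 → [2, 7, 14, 7, 9]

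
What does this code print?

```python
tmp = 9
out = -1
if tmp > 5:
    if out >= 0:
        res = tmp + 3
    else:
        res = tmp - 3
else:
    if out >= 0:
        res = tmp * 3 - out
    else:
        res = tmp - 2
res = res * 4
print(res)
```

tmp=9, out=-1
tmp > 5 is True; out >= 0 is False
→ res = tmp - 3 = 6
res = 6*4 = 24

24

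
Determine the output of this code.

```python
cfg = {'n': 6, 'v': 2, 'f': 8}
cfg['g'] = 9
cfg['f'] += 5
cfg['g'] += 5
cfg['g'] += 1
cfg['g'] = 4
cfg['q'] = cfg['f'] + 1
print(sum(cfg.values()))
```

cfg['g'] = 9 → {'n': 6, 'v': 2, 'f': 8, 'g': 9}
cfg['f'] = 8+5 = 13 → {'n': 6, 'v': 2, 'f': 13, 'g': 9}
cfg['g'] = 9+5 = 14 → {'n': 6, 'v': 2, 'f': 13, 'g': 14}
cfg['g'] = 14+1 = 15 → {'n': 6, 'v': 2, 'f': 13, 'g': 15}
cfg['g'] = 4 → {'n': 6, 'v': 2, 'f': 13, 'g': 4}
cfg['q'] = cfg['f']+1 = 14 → {'n': 6, 'v': 2, 'f': 13, 'g': 4, 'q': 14}
sum of values = 39

39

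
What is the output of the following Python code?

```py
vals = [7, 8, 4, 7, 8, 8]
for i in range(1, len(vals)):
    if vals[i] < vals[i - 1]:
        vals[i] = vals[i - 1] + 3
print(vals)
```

[7, 8, 11, 14, 17, 20]

i=1: 8>=7, unchanged → [7, 8, 4, 7, 8, 8]
i=2: 4<8, vals[2] = 8+3 = 11 → [7, 8, 11, 7, 8, 8]
i=3: 7<11, vals[3] = 11+3 = 14 → [7, 8, 11, 14, 8, 8]
i=4: 8<14, vals[4] = 14+3 = 17 → [7, 8, 11, 14, 17, 8]
i=5: 8<17, vals[5] = 17+3 = 20 → [7, 8, 11, 14, 17, 20]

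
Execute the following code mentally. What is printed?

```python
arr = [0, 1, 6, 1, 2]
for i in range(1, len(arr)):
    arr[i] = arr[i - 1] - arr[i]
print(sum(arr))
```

i=1: arr[1] = 0-1 = -1 → [0, -1, 6, 1, 2]
i=2: arr[2] = (-1)-6 = -7 → [0, -1, -7, 1, 2]
i=3: arr[3] = (-7)-1 = -8 → [0, -1, -7, -8, 2]
i=4: arr[4] = (-8)-2 = -10 → [0, -1, -7, -8, -10]
sum = -26

-26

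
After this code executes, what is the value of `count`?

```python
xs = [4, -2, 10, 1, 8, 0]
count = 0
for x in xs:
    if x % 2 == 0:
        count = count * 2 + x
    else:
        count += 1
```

108

x=4: even, count = 0*2+4 = 4
x=-2: even, count = 4*2+(-2) = 6
x=10: even, count = 6*2+10 = 22
x=1: not even, count = 22+1 = 23
x=8: even, count = 23*2+8 = 54
x=0: even, count = 54*2+0 = 108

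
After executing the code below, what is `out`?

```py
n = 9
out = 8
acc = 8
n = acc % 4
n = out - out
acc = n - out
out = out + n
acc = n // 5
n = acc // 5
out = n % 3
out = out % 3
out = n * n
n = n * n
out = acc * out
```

n = 8%4 = 0
n = 8-8 = 0
acc = 0-8 = -8
out = 8+0 = 8
acc = 0//5 = 0
n = 0//5 = 0
out = 0%3 = 0
out = 0%3 = 0
out = 0*0 = 0
n = 0*0 = 0
out = 0*0 = 0

0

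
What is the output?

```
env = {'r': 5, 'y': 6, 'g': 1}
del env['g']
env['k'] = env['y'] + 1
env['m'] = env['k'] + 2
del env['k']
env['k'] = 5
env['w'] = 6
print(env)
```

del 'g' → {'r': 5, 'y': 6}
env['k'] = env['y']+1 = 7 → {'r': 5, 'y': 6, 'k': 7}
env['m'] = env['k']+2 = 9 → {'r': 5, 'y': 6, 'k': 7, 'm': 9}
del 'k' → {'r': 5, 'y': 6, 'm': 9}
env['k'] = 5 → {'r': 5, 'y': 6, 'm': 9, 'k': 5}
env['w'] = 6 → {'r': 5, 'y': 6, 'm': 9, 'k': 5, 'w': 6}

{'r': 5, 'y': 6, 'm': 9, 'k': 5, 'w': 6}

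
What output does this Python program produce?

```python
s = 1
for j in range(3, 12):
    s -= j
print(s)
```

j=3: s = 1-3 = -2
j=4: s = (-2)-4 = -6
j=5: s = (-6)-5 = -11
j=6: s = (-11)-6 = -17
j=7: s = (-17)-7 = -24
j=8: s = (-24)-8 = -32
j=9: s = (-32)-9 = -41
j=10: s = (-41)-10 = -51
j=11: s = (-51)-11 = -62

-62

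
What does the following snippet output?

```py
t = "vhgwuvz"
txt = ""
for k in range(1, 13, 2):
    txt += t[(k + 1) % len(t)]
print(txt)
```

k=1: add t[2]='g' → 'g'
k=3: add t[4]='u' → 'gu'
k=5: add t[6]='z' → 'guz'
k=7: add t[1]='h' → 'guzh'
k=9: add t[3]='w' → 'guzhw'
k=11: add t[5]='v' → 'guzhwv'

guzhwv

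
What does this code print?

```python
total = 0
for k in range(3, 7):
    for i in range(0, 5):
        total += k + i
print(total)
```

130

k=3,i=0: total = 0+3 = 3
k=3,i=1: total = 3+4 = 7
k=3,i=2: total = 7+5 = 12
k=3,i=3: total = 12+6 = 18
k=3,i=4: total = 18+7 = 25
k=4,i=0: total = 25+4 = 29
k=4,i=1: total = 29+5 = 34
k=4,i=2: total = 34+6 = 40
k=4,i=3: total = 40+7 = 47
k=4,i=4: total = 47+8 = 55
k=5,i=0: total = 55+5 = 60
k=5,i=1: total = 60+6 = 66
k=5,i=2: total = 66+7 = 73
k=5,i=3: total = 73+8 = 81
k=5,i=4: total = 81+9 = 90
k=6,i=0: total = 90+6 = 96
k=6,i=1: total = 96+7 = 103
k=6,i=2: total = 103+8 = 111
k=6,i=3: total = 111+9 = 120
k=6,i=4: total = 120+10 = 130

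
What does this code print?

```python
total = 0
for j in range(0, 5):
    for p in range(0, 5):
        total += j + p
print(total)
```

100

j=0,p=0: total = 0+0 = 0
j=0,p=1: total = 0+1 = 1
j=0,p=2: total = 1+2 = 3
j=0,p=3: total = 3+3 = 6
j=0,p=4: total = 6+4 = 10
j=1,p=0: total = 10+1 = 11
j=1,p=1: total = 11+2 = 13
j=1,p=2: total = 13+3 = 16
j=1,p=3: total = 16+4 = 20
j=1,p=4: total = 20+5 = 25
j=2,p=0: total = 25+2 = 27
j=2,p=1: total = 27+3 = 30
j=2,p=2: total = 30+4 = 34
j=2,p=3: total = 34+5 = 39
j=2,p=4: total = 39+6 = 45
j=3,p=0: total = 45+3 = 48
j=3,p=1: total = 48+4 = 52
j=3,p=2: total = 52+5 = 57
j=3,p=3: total = 57+6 = 63
j=3,p=4: total = 63+7 = 70
j=4,p=0: total = 70+4 = 74
j=4,p=1: total = 74+5 = 79
j=4,p=2: total = 79+6 = 85
j=4,p=3: total = 85+7 = 92
j=4,p=4: total = 92+8 = 100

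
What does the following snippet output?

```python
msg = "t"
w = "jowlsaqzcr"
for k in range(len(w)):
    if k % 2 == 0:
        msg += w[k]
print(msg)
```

k=0: add 'j' → 'tj'
k=1: skip
k=2: add 'w' → 'tjw'
k=3: skip
k=4: add 's' → 'tjws'
k=5: skip
k=6: add 'q' → 'tjwsq'
k=7: skip
k=8: add 'c' → 'tjwsqc'
k=9: skip

tjwsqc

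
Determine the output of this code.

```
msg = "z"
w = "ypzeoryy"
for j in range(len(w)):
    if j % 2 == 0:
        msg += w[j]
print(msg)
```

j=0: add 'y' → 'zy'
j=1: skip
j=2: add 'z' → 'zyz'
j=3: skip
j=4: add 'o' → 'zyzo'
j=5: skip
j=6: add 'y' → 'zyzoy'
j=7: skip

zyzoy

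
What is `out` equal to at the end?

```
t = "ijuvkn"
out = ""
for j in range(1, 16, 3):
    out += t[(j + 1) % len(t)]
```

'ununu'

j=1: add t[2]='u' → 'u'
j=4: add t[5]='n' → 'un'
j=7: add t[2]='u' → 'unu'
j=10: add t[5]='n' → 'unun'
j=13: add t[2]='u' → 'ununu'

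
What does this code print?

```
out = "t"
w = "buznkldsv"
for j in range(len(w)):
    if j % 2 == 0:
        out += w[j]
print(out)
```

tbzkdv

j=0: add 'b' → 'tb'
j=1: skip
j=2: add 'z' → 'tbz'
j=3: skip
j=4: add 'k' → 'tbzk'
j=5: skip
j=6: add 'd' → 'tbzkd'
j=7: skip
j=8: add 'v' → 'tbzkdv'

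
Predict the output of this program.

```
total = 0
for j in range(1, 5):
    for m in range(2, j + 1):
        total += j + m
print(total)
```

36

j=2,m=2: total = 0+4 = 4
j=3,m=2: total = 4+5 = 9
j=3,m=3: total = 9+6 = 15
j=4,m=2: total = 15+6 = 21
j=4,m=3: total = 21+7 = 28
j=4,m=4: total = 28+8 = 36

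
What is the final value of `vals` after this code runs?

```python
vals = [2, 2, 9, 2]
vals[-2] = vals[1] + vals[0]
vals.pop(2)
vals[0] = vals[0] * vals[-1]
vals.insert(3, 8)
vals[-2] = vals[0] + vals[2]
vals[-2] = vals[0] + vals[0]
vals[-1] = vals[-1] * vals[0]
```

vals[-2] = vals[1]+vals[0] = 2+2 = 4 → [2, 2, 4, 2]
pop(2) removes 4 → [2, 2, 2]
vals[0] = vals[0]*vals[-1] = 2*2 = 4 → [4, 2, 2]
insert 8 at 3 → [4, 2, 2, 8]
vals[-2] = vals[0]+vals[2] = 4+2 = 6 → [4, 2, 6, 8]
vals[-2] = vals[0]+vals[0] = 4+4 = 8 → [4, 2, 8, 8]
vals[-1] = vals[-1]*vals[0] = 8*4 = 32 → [4, 2, 8, 32]

[4, 2, 8, 32]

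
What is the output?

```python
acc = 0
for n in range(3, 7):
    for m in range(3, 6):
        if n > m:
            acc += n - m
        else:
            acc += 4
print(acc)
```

34

n=3,m=3: not 3>3, acc = 0+4 = 4
n=3,m=4: not 3>4, acc = 4+4 = 8
n=3,m=5: not 3>5, acc = 8+4 = 12
n=4,m=3: 4>3, acc = 12+1 = 13
n=4,m=4: not 4>4, acc = 13+4 = 17
n=4,m=5: not 4>5, acc = 17+4 = 21
n=5,m=3: 5>3, acc = 21+2 = 23
n=5,m=4: 5>4, acc = 23+1 = 24
n=5,m=5: not 5>5, acc = 24+4 = 28
n=6,m=3: 6>3, acc = 28+3 = 31
n=6,m=4: 6>4, acc = 31+2 = 33
n=6,m=5: 6>5, acc = 33+1 = 34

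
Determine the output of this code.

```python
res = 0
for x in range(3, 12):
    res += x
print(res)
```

x=3: res = 0+3 = 3
x=4: res = 3+4 = 7
x=5: res = 7+5 = 12
x=6: res = 12+6 = 18
x=7: res = 18+7 = 25
x=8: res = 25+8 = 33
x=9: res = 33+9 = 42
x=10: res = 42+10 = 52
x=11: res = 52+11 = 63

63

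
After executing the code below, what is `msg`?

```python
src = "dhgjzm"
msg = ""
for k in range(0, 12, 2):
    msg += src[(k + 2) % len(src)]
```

'gzdgzd'

k=0: add src[2]='g' → 'g'
k=2: add src[4]='z' → 'gz'
k=4: add src[0]='d' → 'gzd'
k=6: add src[2]='g' → 'gzdg'
k=8: add src[4]='z' → 'gzdgz'
k=10: add src[0]='d' → 'gzdgzd'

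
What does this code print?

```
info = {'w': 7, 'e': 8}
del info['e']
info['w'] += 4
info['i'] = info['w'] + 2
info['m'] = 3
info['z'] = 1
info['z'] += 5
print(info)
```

{'w': 11, 'i': 13, 'm': 3, 'z': 6}

del 'e' → {'w': 7}
info['w'] = 7+4 = 11 → {'w': 11}
info['i'] = info['w']+2 = 13 → {'w': 11, 'i': 13}
info['m'] = 3 → {'w': 11, 'i': 13, 'm': 3}
info['z'] = 1 → {'w': 11, 'i': 13, 'm': 3, 'z': 1}
info['z'] = 1+5 = 6 → {'w': 11, 'i': 13, 'm': 3, 'z': 6}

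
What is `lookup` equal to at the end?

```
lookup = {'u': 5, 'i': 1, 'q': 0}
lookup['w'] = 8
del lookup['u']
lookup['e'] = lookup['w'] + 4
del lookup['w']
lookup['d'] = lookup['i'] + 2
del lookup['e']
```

lookup['w'] = 8 → {'u': 5, 'i': 1, 'q': 0, 'w': 8}
del 'u' → {'i': 1, 'q': 0, 'w': 8}
lookup['e'] = lookup['w']+4 = 12 → {'i': 1, 'q': 0, 'w': 8, 'e': 12}
del 'w' → {'i': 1, 'q': 0, 'e': 12}
lookup['d'] = lookup['i']+2 = 3 → {'i': 1, 'q': 0, 'e': 12, 'd': 3}
del 'e' → {'i': 1, 'q': 0, 'd': 3}

{'i': 1, 'q': 0, 'd': 3}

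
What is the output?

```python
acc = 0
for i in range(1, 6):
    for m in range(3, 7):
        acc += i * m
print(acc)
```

i=1,m=3: acc = 0+3 = 3
i=1,m=4: acc = 3+4 = 7
i=1,m=5: acc = 7+5 = 12
i=1,m=6: acc = 12+6 = 18
i=2,m=3: acc = 18+6 = 24
i=2,m=4: acc = 24+8 = 32
i=2,m=5: acc = 32+10 = 42
i=2,m=6: acc = 42+12 = 54
i=3,m=3: acc = 54+9 = 63
i=3,m=4: acc = 63+12 = 75
i=3,m=5: acc = 75+15 = 90
i=3,m=6: acc = 90+18 = 108
i=4,m=3: acc = 108+12 = 120
i=4,m=4: acc = 120+16 = 136
i=4,m=5: acc = 136+20 = 156
i=4,m=6: acc = 156+24 = 180
i=5,m=3: acc = 180+15 = 195
i=5,m=4: acc = 195+20 = 215
i=5,m=5: acc = 215+25 = 240
i=5,m=6: acc = 240+30 = 270

270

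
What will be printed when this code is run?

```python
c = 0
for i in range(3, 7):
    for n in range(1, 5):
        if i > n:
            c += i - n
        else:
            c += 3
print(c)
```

42

i=3,n=1: 3>1, c = 0+2 = 2
i=3,n=2: 3>2, c = 2+1 = 3
i=3,n=3: not 3>3, c = 3+3 = 6
i=3,n=4: not 3>4, c = 6+3 = 9
i=4,n=1: 4>1, c = 9+3 = 12
i=4,n=2: 4>2, c = 12+2 = 14
i=4,n=3: 4>3, c = 14+1 = 15
i=4,n=4: not 4>4, c = 15+3 = 18
i=5,n=1: 5>1, c = 18+4 = 22
i=5,n=2: 5>2, c = 22+3 = 25
i=5,n=3: 5>3, c = 25+2 = 27
i=5,n=4: 5>4, c = 27+1 = 28
i=6,n=1: 6>1, c = 28+5 = 33
i=6,n=2: 6>2, c = 33+4 = 37
i=6,n=3: 6>3, c = 37+3 = 40
i=6,n=4: 6>4, c = 40+2 = 42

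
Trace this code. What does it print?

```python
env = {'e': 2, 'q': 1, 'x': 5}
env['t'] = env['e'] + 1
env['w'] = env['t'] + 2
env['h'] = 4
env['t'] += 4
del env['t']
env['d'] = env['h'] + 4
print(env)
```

env['t'] = env['e']+1 = 3 → {'e': 2, 'q': 1, 'x': 5, 't': 3}
env['w'] = env['t']+2 = 5 → {'e': 2, 'q': 1, 'x': 5, 't': 3, 'w': 5}
env['h'] = 4 → {'e': 2, 'q': 1, 'x': 5, 't': 3, 'w': 5, 'h': 4}
env['t'] = 3+4 = 7 → {'e': 2, 'q': 1, 'x': 5, 't': 7, 'w': 5, 'h': 4}
del 't' → {'e': 2, 'q': 1, 'x': 5, 'w': 5, 'h': 4}
env['d'] = env['h']+4 = 8 → {'e': 2, 'q': 1, 'x': 5, 'w': 5, 'h': 4, 'd': 8}

{'e': 2, 'q': 1, 'x': 5, 'w': 5, 'h': 4, 'd': 8}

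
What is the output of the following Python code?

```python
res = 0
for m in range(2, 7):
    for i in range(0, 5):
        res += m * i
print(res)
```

200

m=2,i=0: res = 0+0 = 0
m=2,i=1: res = 0+2 = 2
m=2,i=2: res = 2+4 = 6
m=2,i=3: res = 6+6 = 12
m=2,i=4: res = 12+8 = 20
m=3,i=0: res = 20+0 = 20
m=3,i=1: res = 20+3 = 23
m=3,i=2: res = 23+6 = 29
m=3,i=3: res = 29+9 = 38
m=3,i=4: res = 38+12 = 50
m=4,i=0: res = 50+0 = 50
m=4,i=1: res = 50+4 = 54
m=4,i=2: res = 54+8 = 62
m=4,i=3: res = 62+12 = 74
m=4,i=4: res = 74+16 = 90
m=5,i=0: res = 90+0 = 90
m=5,i=1: res = 90+5 = 95
m=5,i=2: res = 95+10 = 105
m=5,i=3: res = 105+15 = 120
m=5,i=4: res = 120+20 = 140
m=6,i=0: res = 140+0 = 140
m=6,i=1: res = 140+6 = 146
m=6,i=2: res = 146+12 = 158
m=6,i=3: res = 158+18 = 176
m=6,i=4: res = 176+24 = 200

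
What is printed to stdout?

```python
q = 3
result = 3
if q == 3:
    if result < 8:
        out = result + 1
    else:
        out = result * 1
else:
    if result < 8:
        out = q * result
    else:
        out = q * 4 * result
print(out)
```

q=3, result=3
q == 3 is True; result < 8 is True
→ out = result + 1 = 4

4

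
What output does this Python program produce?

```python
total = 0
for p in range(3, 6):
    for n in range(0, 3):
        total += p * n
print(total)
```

p=3,n=0: total = 0+0 = 0
p=3,n=1: total = 0+3 = 3
p=3,n=2: total = 3+6 = 9
p=4,n=0: total = 9+0 = 9
p=4,n=1: total = 9+4 = 13
p=4,n=2: total = 13+8 = 21
p=5,n=0: total = 21+0 = 21
p=5,n=1: total = 21+5 = 26
p=5,n=2: total = 26+10 = 36

36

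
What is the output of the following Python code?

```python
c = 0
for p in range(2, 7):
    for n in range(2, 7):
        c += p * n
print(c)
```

p=2,n=2: c = 0+4 = 4
p=2,n=3: c = 4+6 = 10
p=2,n=4: c = 10+8 = 18
p=2,n=5: c = 18+10 = 28
p=2,n=6: c = 28+12 = 40
p=3,n=2: c = 40+6 = 46
p=3,n=3: c = 46+9 = 55
p=3,n=4: c = 55+12 = 67
p=3,n=5: c = 67+15 = 82
p=3,n=6: c = 82+18 = 100
p=4,n=2: c = 100+8 = 108
p=4,n=3: c = 108+12 = 120
p=4,n=4: c = 120+16 = 136
p=4,n=5: c = 136+20 = 156
p=4,n=6: c = 156+24 = 180
p=5,n=2: c = 180+10 = 190
p=5,n=3: c = 190+15 = 205
p=5,n=4: c = 205+20 = 225
p=5,n=5: c = 225+25 = 250
p=5,n=6: c = 250+30 = 280
p=6,n=2: c = 280+12 = 292
p=6,n=3: c = 292+18 = 310
p=6,n=4: c = 310+24 = 334
p=6,n=5: c = 334+30 = 364
p=6,n=6: c = 364+36 = 400

400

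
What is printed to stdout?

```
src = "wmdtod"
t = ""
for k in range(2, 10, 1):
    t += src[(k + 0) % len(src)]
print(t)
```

dtodwmdt

k=2: add src[2]='d' → 'd'
k=3: add src[3]='t' → 'dt'
k=4: add src[4]='o' → 'dto'
k=5: add src[5]='d' → 'dtod'
k=6: add src[0]='w' → 'dtodw'
k=7: add src[1]='m' → 'dtodwm'
k=8: add src[2]='d' → 'dtodwmd'
k=9: add src[3]='t' → 'dtodwmdt'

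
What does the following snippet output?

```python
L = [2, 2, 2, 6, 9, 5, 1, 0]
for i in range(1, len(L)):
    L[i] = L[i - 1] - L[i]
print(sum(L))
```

-93

i=1: L[1] = 2-2 = 0 → [2, 0, 2, 6, 9, 5, 1, 0]
i=2: L[2] = 0-2 = -2 → [2, 0, -2, 6, 9, 5, 1, 0]
i=3: L[3] = (-2)-6 = -8 → [2, 0, -2, -8, 9, 5, 1, 0]
i=4: L[4] = (-8)-9 = -17 → [2, 0, -2, -8, -17, 5, 1, 0]
i=5: L[5] = (-17)-5 = -22 → [2, 0, -2, -8, -17, -22, 1, 0]
i=6: L[6] = (-22)-1 = -23 → [2, 0, -2, -8, -17, -22, -23, 0]
i=7: L[7] = (-23)-0 = -23 → [2, 0, -2, -8, -17, -22, -23, -23]
sum = -93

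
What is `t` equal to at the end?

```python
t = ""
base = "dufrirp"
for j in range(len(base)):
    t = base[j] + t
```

j=0: prepend 'd' → 'd'
j=1: prepend 'u' → 'ud'
j=2: prepend 'f' → 'fud'
j=3: prepend 'r' → 'rfud'
j=4: prepend 'i' → 'irfud'
j=5: prepend 'r' → 'rirfud'
j=6: prepend 'p' → 'prirfud'

'prirfud'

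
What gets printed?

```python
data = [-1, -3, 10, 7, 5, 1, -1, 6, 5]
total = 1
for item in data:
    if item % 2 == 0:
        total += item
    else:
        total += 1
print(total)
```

24

item=-1: not even, total = 1+1 = 2
item=-3: not even, total = 2+1 = 3
item=10: even, total = 3+10 = 13
item=7: not even, total = 13+1 = 14
item=5: not even, total = 14+1 = 15
item=1: not even, total = 15+1 = 16
item=-1: not even, total = 16+1 = 17
item=6: even, total = 17+6 = 23
item=5: not even, total = 23+1 = 24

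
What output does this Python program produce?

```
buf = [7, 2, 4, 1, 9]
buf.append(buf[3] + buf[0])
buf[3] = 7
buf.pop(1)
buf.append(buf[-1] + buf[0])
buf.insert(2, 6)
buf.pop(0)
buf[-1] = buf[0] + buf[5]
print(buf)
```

[4, 6, 7, 9, 8, 19]

append buf[3]+buf[0] = 1+7 = 8 → [7, 2, 4, 1, 9, 8]
buf[3] = 7 → [7, 2, 4, 7, 9, 8]
pop(1) removes 2 → [7, 4, 7, 9, 8]
append buf[-1]+buf[0] = 8+7 = 15 → [7, 4, 7, 9, 8, 15]
insert 6 at 2 → [7, 4, 6, 7, 9, 8, 15]
pop(0) removes 7 → [4, 6, 7, 9, 8, 15]
buf[-1] = buf[0]+buf[5] = 4+15 = 19 → [4, 6, 7, 9, 8, 19]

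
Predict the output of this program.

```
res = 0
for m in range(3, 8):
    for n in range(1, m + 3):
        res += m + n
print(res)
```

m=3,n=1: res = 0+4 = 4
m=3,n=2: res = 4+5 = 9
m=3,n=3: res = 9+6 = 15
m=3,n=4: res = 15+7 = 22
m=3,n=5: res = 22+8 = 30
m=4,n=1: res = 30+5 = 35
m=4,n=2: res = 35+6 = 41
m=4,n=3: res = 41+7 = 48
m=4,n=4: res = 48+8 = 56
m=4,n=5: res = 56+9 = 65
m=4,n=6: res = 65+10 = 75
m=5,n=1: res = 75+6 = 81
m=5,n=2: res = 81+7 = 88
m=5,n=3: res = 88+8 = 96
m=5,n=4: res = 96+9 = 105
m=5,n=5: res = 105+10 = 115
m=5,n=6: res = 115+11 = 126
m=5,n=7: res = 126+12 = 138
m=6,n=1: res = 138+7 = 145
m=6,n=2: res = 145+8 = 153
m=6,n=3: res = 153+9 = 162
m=6,n=4: res = 162+10 = 172
m=6,n=5: res = 172+11 = 183
m=6,n=6: res = 183+12 = 195
m=6,n=7: res = 195+13 = 208
m=6,n=8: res = 208+14 = 222
m=7,n=1: res = 222+8 = 230
m=7,n=2: res = 230+9 = 239
m=7,n=3: res = 239+10 = 249
m=7,n=4: res = 249+11 = 260
m=7,n=5: res = 260+12 = 272
m=7,n=6: res = 272+13 = 285
m=7,n=7: res = 285+14 = 299
m=7,n=8: res = 299+15 = 314
m=7,n=9: res = 314+16 = 330

330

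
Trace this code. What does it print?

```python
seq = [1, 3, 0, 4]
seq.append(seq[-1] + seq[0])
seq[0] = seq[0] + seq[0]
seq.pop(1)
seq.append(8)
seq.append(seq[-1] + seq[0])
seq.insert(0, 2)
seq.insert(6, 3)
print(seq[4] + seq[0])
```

7

append seq[-1]+seq[0] = 4+1 = 5 → [1, 3, 0, 4, 5]
seq[0] = seq[0]+seq[0] = 1+1 = 2 → [2, 3, 0, 4, 5]
pop(1) removes 3 → [2, 0, 4, 5]
append 8 → [2, 0, 4, 5, 8]
append seq[-1]+seq[0] = 8+2 = 10 → [2, 0, 4, 5, 8, 10]
insert 2 at 0 → [2, 2, 0, 4, 5, 8, 10]
insert 3 at 6 → [2, 2, 0, 4, 5, 8, 3, 10]
seq[4]+seq[0] = 5+2 = 7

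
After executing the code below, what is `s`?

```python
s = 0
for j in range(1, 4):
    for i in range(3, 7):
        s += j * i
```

j=1,i=3: s = 0+3 = 3
j=1,i=4: s = 3+4 = 7
j=1,i=5: s = 7+5 = 12
j=1,i=6: s = 12+6 = 18
j=2,i=3: s = 18+6 = 24
j=2,i=4: s = 24+8 = 32
j=2,i=5: s = 32+10 = 42
j=2,i=6: s = 42+12 = 54
j=3,i=3: s = 54+9 = 63
j=3,i=4: s = 63+12 = 75
j=3,i=5: s = 75+15 = 90
j=3,i=6: s = 90+18 = 108

108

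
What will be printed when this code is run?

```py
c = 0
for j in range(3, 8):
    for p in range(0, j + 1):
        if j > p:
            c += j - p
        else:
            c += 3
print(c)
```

95

j=3,p=0: 3>0, c = 0+3 = 3
j=3,p=1: 3>1, c = 3+2 = 5
j=3,p=2: 3>2, c = 5+1 = 6
j=3,p=3: not 3>3, c = 6+3 = 9
j=4,p=0: 4>0, c = 9+4 = 13
j=4,p=1: 4>1, c = 13+3 = 16
j=4,p=2: 4>2, c = 16+2 = 18
j=4,p=3: 4>3, c = 18+1 = 19
j=4,p=4: not 4>4, c = 19+3 = 22
j=5,p=0: 5>0, c = 22+5 = 27
j=5,p=1: 5>1, c = 27+4 = 31
j=5,p=2: 5>2, c = 31+3 = 34
j=5,p=3: 5>3, c = 34+2 = 36
j=5,p=4: 5>4, c = 36+1 = 37
j=5,p=5: not 5>5, c = 37+3 = 40
j=6,p=0: 6>0, c = 40+6 = 46
j=6,p=1: 6>1, c = 46+5 = 51
j=6,p=2: 6>2, c = 51+4 = 55
j=6,p=3: 6>3, c = 55+3 = 58
j=6,p=4: 6>4, c = 58+2 = 60
j=6,p=5: 6>5, c = 60+1 = 61
j=6,p=6: not 6>6, c = 61+3 = 64
j=7,p=0: 7>0, c = 64+7 = 71
j=7,p=1: 7>1, c = 71+6 = 77
j=7,p=2: 7>2, c = 77+5 = 82
j=7,p=3: 7>3, c = 82+4 = 86
j=7,p=4: 7>4, c = 86+3 = 89
j=7,p=5: 7>5, c = 89+2 = 91
j=7,p=6: 7>6, c = 91+1 = 92
j=7,p=7: not 7>7, c = 92+3 = 95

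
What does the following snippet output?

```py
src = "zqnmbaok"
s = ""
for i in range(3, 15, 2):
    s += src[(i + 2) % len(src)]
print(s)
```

i=3: add src[5]='a' → 'a'
i=5: add src[7]='k' → 'ak'
i=7: add src[1]='q' → 'akq'
i=9: add src[3]='m' → 'akqm'
i=11: add src[5]='a' → 'akqma'
i=13: add src[7]='k' → 'akqmak'

akqmak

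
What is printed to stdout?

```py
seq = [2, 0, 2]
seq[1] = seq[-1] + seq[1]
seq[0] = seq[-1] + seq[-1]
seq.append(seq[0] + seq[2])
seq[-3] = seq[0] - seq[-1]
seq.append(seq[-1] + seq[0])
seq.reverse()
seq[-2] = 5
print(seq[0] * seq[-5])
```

seq[1] = seq[-1]+seq[1] = 2+0 = 2 → [2, 2, 2]
seq[0] = seq[-1]+seq[-1] = 2+2 = 4 → [4, 2, 2]
append seq[0]+seq[2] = 4+2 = 6 → [4, 2, 2, 6]
seq[-3] = seq[0]-seq[-1] = 4-6 = -2 → [4, -2, 2, 6]
append seq[-1]+seq[0] = 6+4 = 10 → [4, -2, 2, 6, 10]
reverse → [10, 6, 2, -2, 4]
seq[-2] = 5 → [10, 6, 2, 5, 4]
seq[0]*seq[-5] = 10*10 = 100

100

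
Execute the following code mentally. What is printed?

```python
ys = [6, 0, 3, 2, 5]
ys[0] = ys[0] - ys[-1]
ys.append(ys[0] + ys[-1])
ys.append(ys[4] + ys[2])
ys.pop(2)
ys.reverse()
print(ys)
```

[8, 6, 5, 2, 0, 1]

ys[0] = ys[0]-ys[-1] = 6-5 = 1 → [1, 0, 3, 2, 5]
append ys[0]+ys[-1] = 1+5 = 6 → [1, 0, 3, 2, 5, 6]
append ys[4]+ys[2] = 5+3 = 8 → [1, 0, 3, 2, 5, 6, 8]
pop(2) removes 3 → [1, 0, 2, 5, 6, 8]
reverse → [8, 6, 5, 2, 0, 1]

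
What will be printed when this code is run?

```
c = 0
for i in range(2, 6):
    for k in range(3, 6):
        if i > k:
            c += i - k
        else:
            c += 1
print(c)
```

13

i=2,k=3: not 2>3, c = 0+1 = 1
i=2,k=4: not 2>4, c = 1+1 = 2
i=2,k=5: not 2>5, c = 2+1 = 3
i=3,k=3: not 3>3, c = 3+1 = 4
i=3,k=4: not 3>4, c = 4+1 = 5
i=3,k=5: not 3>5, c = 5+1 = 6
i=4,k=3: 4>3, c = 6+1 = 7
i=4,k=4: not 4>4, c = 7+1 = 8
i=4,k=5: not 4>5, c = 8+1 = 9
i=5,k=3: 5>3, c = 9+2 = 11
i=5,k=4: 5>4, c = 11+1 = 12
i=5,k=5: not 5>5, c = 12+1 = 13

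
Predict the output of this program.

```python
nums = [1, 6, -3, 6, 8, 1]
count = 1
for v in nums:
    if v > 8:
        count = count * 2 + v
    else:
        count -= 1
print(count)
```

v=1: not >8, count = 1-1 = 0
v=6: not >8, count = 0-1 = -1
v=-3: not >8, count = (-1)-1 = -2
v=6: not >8, count = (-2)-1 = -3
v=8: not >8, count = (-3)-1 = -4
v=1: not >8, count = (-4)-1 = -5

-5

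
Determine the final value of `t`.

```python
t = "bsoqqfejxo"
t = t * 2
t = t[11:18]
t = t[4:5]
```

'f'

repeat ×2 → 'bsoqqfejxobsoqqfejxo'
slice [11:18] → 'soqqfej'
slice [4:5] → 'f'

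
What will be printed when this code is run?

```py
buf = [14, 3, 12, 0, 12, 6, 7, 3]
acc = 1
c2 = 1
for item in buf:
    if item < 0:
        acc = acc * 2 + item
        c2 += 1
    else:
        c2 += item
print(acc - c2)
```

item=14: not <0; c2=15
item=3: not <0; c2=18
item=12: not <0; c2=30
item=0: not <0; c2=30
item=12: not <0; c2=42
item=6: not <0; c2=48
item=7: not <0; c2=55
item=3: not <0; c2=58
acc-c2 = 1-58 = -57

-57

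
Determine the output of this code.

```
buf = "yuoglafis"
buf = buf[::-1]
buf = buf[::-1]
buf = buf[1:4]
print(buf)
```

reverse → 'sifalgouy'
reverse → 'yuoglafis'
slice [1:4] → 'uog'

uog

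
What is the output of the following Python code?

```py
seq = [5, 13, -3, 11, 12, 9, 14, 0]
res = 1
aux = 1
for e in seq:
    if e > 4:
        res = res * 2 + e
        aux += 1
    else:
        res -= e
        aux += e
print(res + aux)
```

e=5: >4, res = 1*2+5 = 7; aux=2
e=13: >4, res = 7*2+13 = 27; aux=3
e=-3: not >4, res = 27-(-3) = 30; aux=0
e=11: >4, res = 30*2+11 = 71; aux=1
e=12: >4, res = 71*2+12 = 154; aux=2
e=9: >4, res = 154*2+9 = 317; aux=3
e=14: >4, res = 317*2+14 = 648; aux=4
e=0: not >4, res = 648-0 = 648; aux=4
res+aux = 648+4 = 652

652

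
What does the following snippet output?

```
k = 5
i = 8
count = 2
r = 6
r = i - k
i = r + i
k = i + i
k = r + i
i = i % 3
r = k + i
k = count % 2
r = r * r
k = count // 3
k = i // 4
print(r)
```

256

r = 8-5 = 3
i = 3+8 = 11
k = 11+11 = 22
k = 3+11 = 14
i = 11%3 = 2
r = 14+2 = 16
k = 2%2 = 0
r = 16*16 = 256
k = 2//3 = 0
k = 2//4 = 0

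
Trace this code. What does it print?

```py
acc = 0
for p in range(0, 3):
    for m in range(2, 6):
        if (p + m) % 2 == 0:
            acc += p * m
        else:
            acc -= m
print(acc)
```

p=0,m=2: even sum, acc = 0+0 = 0
p=0,m=3: odd sum, acc = 0-3 = -3
p=0,m=4: even sum, acc = (-3)+0 = -3
p=0,m=5: odd sum, acc = (-3)-5 = -8
p=1,m=2: odd sum, acc = (-8)-2 = -10
p=1,m=3: even sum, acc = (-10)+3 = -7
p=1,m=4: odd sum, acc = (-7)-4 = -11
p=1,m=5: even sum, acc = (-11)+5 = -6
p=2,m=2: even sum, acc = (-6)+4 = -2
p=2,m=3: odd sum, acc = (-2)-3 = -5
p=2,m=4: even sum, acc = (-5)+8 = 3
p=2,m=5: odd sum, acc = 3-5 = -2

-2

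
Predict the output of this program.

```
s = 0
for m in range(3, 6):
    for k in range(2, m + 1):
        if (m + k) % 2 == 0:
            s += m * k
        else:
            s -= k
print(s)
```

m=3,k=2: odd sum, s = 0-2 = -2
m=3,k=3: even sum, s = (-2)+9 = 7
m=4,k=2: even sum, s = 7+8 = 15
m=4,k=3: odd sum, s = 15-3 = 12
m=4,k=4: even sum, s = 12+16 = 28
m=5,k=2: odd sum, s = 28-2 = 26
m=5,k=3: even sum, s = 26+15 = 41
m=5,k=4: odd sum, s = 41-4 = 37
m=5,k=5: even sum, s = 37+25 = 62

62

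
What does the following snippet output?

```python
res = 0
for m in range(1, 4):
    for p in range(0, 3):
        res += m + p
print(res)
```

27

m=1,p=0: res = 0+1 = 1
m=1,p=1: res = 1+2 = 3
m=1,p=2: res = 3+3 = 6
m=2,p=0: res = 6+2 = 8
m=2,p=1: res = 8+3 = 11
m=2,p=2: res = 11+4 = 15
m=3,p=0: res = 15+3 = 18
m=3,p=1: res = 18+4 = 22
m=3,p=2: res = 22+5 = 27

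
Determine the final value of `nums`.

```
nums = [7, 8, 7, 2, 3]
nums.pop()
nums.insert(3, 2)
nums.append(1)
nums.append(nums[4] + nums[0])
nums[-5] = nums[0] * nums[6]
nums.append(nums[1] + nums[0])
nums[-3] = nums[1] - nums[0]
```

[7, 8, 63, 2, 2, 1, 9, 15]

pop() removes 3 → [7, 8, 7, 2]
insert 2 at 3 → [7, 8, 7, 2, 2]
append 1 → [7, 8, 7, 2, 2, 1]
append nums[4]+nums[0] = 2+7 = 9 → [7, 8, 7, 2, 2, 1, 9]
nums[-5] = nums[0]*nums[6] = 7*9 = 63 → [7, 8, 63, 2, 2, 1, 9]
append nums[1]+nums[0] = 8+7 = 15 → [7, 8, 63, 2, 2, 1, 9, 15]
nums[-3] = nums[1]-nums[0] = 8-7 = 1 → [7, 8, 63, 2, 2, 1, 9, 15]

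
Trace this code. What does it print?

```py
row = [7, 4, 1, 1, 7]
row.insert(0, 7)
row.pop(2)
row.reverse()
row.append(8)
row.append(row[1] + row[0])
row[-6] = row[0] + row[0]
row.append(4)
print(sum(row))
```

56

insert 7 at 0 → [7, 7, 4, 1, 1, 7]
pop(2) removes 4 → [7, 7, 1, 1, 7]
reverse → [7, 1, 1, 7, 7]
append 8 → [7, 1, 1, 7, 7, 8]
append row[1]+row[0] = 1+7 = 8 → [7, 1, 1, 7, 7, 8, 8]
row[-6] = row[0]+row[0] = 7+7 = 14 → [7, 14, 1, 7, 7, 8, 8]
append 4 → [7, 14, 1, 7, 7, 8, 8, 4]
sum = 56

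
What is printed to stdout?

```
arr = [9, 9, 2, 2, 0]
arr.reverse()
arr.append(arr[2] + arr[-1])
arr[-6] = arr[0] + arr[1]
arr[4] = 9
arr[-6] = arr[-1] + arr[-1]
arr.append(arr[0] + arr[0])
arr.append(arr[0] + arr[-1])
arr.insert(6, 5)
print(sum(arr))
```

170

reverse → [0, 2, 2, 9, 9]
append arr[2]+arr[-1] = 2+9 = 11 → [0, 2, 2, 9, 9, 11]
arr[-6] = arr[0]+arr[1] = 0+2 = 2 → [2, 2, 2, 9, 9, 11]
arr[4] = 9 → [2, 2, 2, 9, 9, 11]
arr[-6] = arr[-1]+arr[-1] = 11+11 = 22 → [22, 2, 2, 9, 9, 11]
append arr[0]+arr[0] = 22+22 = 44 → [22, 2, 2, 9, 9, 11, 44]
append arr[0]+arr[-1] = 22+44 = 66 → [22, 2, 2, 9, 9, 11, 44, 66]
insert 5 at 6 → [22, 2, 2, 9, 9, 11, 5, 44, 66]
sum = 170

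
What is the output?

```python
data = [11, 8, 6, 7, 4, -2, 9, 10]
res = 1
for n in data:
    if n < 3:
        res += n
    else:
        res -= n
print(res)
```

-56

n=11: not <3, res = 1-11 = -10
n=8: not <3, res = (-10)-8 = -18
n=6: not <3, res = (-18)-6 = -24
n=7: not <3, res = (-24)-7 = -31
n=4: not <3, res = (-31)-4 = -35
n=-2: <3, res = (-35)+(-2) = -37
n=9: not <3, res = (-37)-9 = -46
n=10: not <3, res = (-46)-10 = -56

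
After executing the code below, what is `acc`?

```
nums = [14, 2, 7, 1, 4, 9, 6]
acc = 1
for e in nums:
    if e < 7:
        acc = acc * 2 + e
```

50

e=14: not <7
e=2: <7, acc = 1*2+2 = 4
e=7: not <7
e=1: <7, acc = 4*2+1 = 9
e=4: <7, acc = 9*2+4 = 22
e=9: not <7
e=6: <7, acc = 22*2+6 = 50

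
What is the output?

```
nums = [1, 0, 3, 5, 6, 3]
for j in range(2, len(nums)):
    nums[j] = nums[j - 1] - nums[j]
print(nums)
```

j=2: nums[2] = 0-3 = -3 → [1, 0, -3, 5, 6, 3]
j=3: nums[3] = (-3)-5 = -8 → [1, 0, -3, -8, 6, 3]
j=4: nums[4] = (-8)-6 = -14 → [1, 0, -3, -8, -14, 3]
j=5: nums[5] = (-14)-3 = -17 → [1, 0, -3, -8, -14, -17]

[1, 0, -3, -8, -14, -17]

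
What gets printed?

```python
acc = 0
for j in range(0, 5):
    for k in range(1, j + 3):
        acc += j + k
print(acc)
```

105

j=0,k=1: acc = 0+1 = 1
j=0,k=2: acc = 1+2 = 3
j=1,k=1: acc = 3+2 = 5
j=1,k=2: acc = 5+3 = 8
j=1,k=3: acc = 8+4 = 12
j=2,k=1: acc = 12+3 = 15
j=2,k=2: acc = 15+4 = 19
j=2,k=3: acc = 19+5 = 24
j=2,k=4: acc = 24+6 = 30
j=3,k=1: acc = 30+4 = 34
j=3,k=2: acc = 34+5 = 39
j=3,k=3: acc = 39+6 = 45
j=3,k=4: acc = 45+7 = 52
j=3,k=5: acc = 52+8 = 60
j=4,k=1: acc = 60+5 = 65
j=4,k=2: acc = 65+6 = 71
j=4,k=3: acc = 71+7 = 78
j=4,k=4: acc = 78+8 = 86
j=4,k=5: acc = 86+9 = 95
j=4,k=6: acc = 95+10 = 105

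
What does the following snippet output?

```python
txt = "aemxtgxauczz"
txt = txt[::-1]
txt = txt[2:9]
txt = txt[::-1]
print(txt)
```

xtgxauc

reverse → 'zzcuaxgtxmea'
slice [2:9] → 'cuaxgtx'
reverse → 'xtgxauc'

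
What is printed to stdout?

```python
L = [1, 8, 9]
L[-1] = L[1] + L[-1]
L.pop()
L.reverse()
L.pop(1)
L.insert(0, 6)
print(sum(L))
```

L[-1] = L[1]+L[-1] = 8+9 = 17 → [1, 8, 17]
pop() removes 17 → [1, 8]
reverse → [8, 1]
pop(1) removes 1 → [8]
insert 6 at 0 → [6, 8]
sum = 14

14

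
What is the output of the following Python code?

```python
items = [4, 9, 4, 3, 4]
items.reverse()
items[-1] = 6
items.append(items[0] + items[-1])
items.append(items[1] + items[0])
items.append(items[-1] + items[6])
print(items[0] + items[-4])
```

10

reverse → [4, 3, 4, 9, 4]
items[-1] = 6 → [4, 3, 4, 9, 6]
append items[0]+items[-1] = 4+6 = 10 → [4, 3, 4, 9, 6, 10]
append items[1]+items[0] = 3+4 = 7 → [4, 3, 4, 9, 6, 10, 7]
append items[-1]+items[6] = 7+7 = 14 → [4, 3, 4, 9, 6, 10, 7, 14]
items[0]+items[-4] = 4+6 = 10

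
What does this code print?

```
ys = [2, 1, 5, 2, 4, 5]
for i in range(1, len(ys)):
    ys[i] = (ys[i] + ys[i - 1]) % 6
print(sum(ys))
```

i=1: ys[1] = (1+2)%6 = 3 → [2, 3, 5, 2, 4, 5]
i=2: ys[2] = (5+3)%6 = 2 → [2, 3, 2, 2, 4, 5]
i=3: ys[3] = (2+2)%6 = 4 → [2, 3, 2, 4, 4, 5]
i=4: ys[4] = (4+4)%6 = 2 → [2, 3, 2, 4, 2, 5]
i=5: ys[5] = (5+2)%6 = 1 → [2, 3, 2, 4, 2, 1]
sum = 14

14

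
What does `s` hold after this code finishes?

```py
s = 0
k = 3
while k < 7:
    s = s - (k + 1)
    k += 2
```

k=3: s = 0-4 = -4
k=5: s = (-4)-6 = -10

-10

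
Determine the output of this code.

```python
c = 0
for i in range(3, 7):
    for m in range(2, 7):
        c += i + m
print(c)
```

170

i=3,m=2: c = 0+5 = 5
i=3,m=3: c = 5+6 = 11
i=3,m=4: c = 11+7 = 18
i=3,m=5: c = 18+8 = 26
i=3,m=6: c = 26+9 = 35
i=4,m=2: c = 35+6 = 41
i=4,m=3: c = 41+7 = 48
i=4,m=4: c = 48+8 = 56
i=4,m=5: c = 56+9 = 65
i=4,m=6: c = 65+10 = 75
i=5,m=2: c = 75+7 = 82
i=5,m=3: c = 82+8 = 90
i=5,m=4: c = 90+9 = 99
i=5,m=5: c = 99+10 = 109
i=5,m=6: c = 109+11 = 120
i=6,m=2: c = 120+8 = 128
i=6,m=3: c = 128+9 = 137
i=6,m=4: c = 137+10 = 147
i=6,m=5: c = 147+11 = 158
i=6,m=6: c = 158+12 = 170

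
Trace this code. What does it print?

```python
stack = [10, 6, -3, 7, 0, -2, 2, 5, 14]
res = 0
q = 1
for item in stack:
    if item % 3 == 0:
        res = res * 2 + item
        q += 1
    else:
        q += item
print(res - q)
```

item=10: not %3==0; q=11
item=6: %3==0, res = 0*2+6 = 6; q=12
item=-3: %3==0, res = 6*2+(-3) = 9; q=13
item=7: not %3==0; q=20
item=0: %3==0, res = 9*2+0 = 18; q=21
item=-2: not %3==0; q=19
item=2: not %3==0; q=21
item=5: not %3==0; q=26
item=14: not %3==0; q=40
res-q = 18-40 = -22

-22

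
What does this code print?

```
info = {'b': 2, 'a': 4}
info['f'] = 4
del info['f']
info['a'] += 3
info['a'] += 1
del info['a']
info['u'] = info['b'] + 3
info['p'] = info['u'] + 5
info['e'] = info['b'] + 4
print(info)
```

info['f'] = 4 → {'b': 2, 'a': 4, 'f': 4}
del 'f' → {'b': 2, 'a': 4}
info['a'] = 4+3 = 7 → {'b': 2, 'a': 7}
info['a'] = 7+1 = 8 → {'b': 2, 'a': 8}
del 'a' → {'b': 2}
info['u'] = info['b']+3 = 5 → {'b': 2, 'u': 5}
info['p'] = info['u']+5 = 10 → {'b': 2, 'u': 5, 'p': 10}
info['e'] = info['b']+4 = 6 → {'b': 2, 'u': 5, 'p': 10, 'e': 6}

{'b': 2, 'u': 5, 'p': 10, 'e': 6}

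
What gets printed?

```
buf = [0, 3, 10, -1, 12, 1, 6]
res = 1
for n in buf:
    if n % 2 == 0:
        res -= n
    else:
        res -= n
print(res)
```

-30

n=0: even, res = 1-0 = 1
n=3: not even, res = 1-3 = -2
n=10: even, res = (-2)-10 = -12
n=-1: not even, res = (-12)-(-1) = -11
n=12: even, res = (-11)-12 = -23
n=1: not even, res = (-23)-1 = -24
n=6: even, res = (-24)-6 = -30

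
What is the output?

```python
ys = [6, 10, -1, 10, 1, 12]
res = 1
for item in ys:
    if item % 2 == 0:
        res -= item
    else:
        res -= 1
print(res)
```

item=6: even, res = 1-6 = -5
item=10: even, res = (-5)-10 = -15
item=-1: not even, res = (-15)-1 = -16
item=10: even, res = (-16)-10 = -26
item=1: not even, res = (-26)-1 = -27
item=12: even, res = (-27)-12 = -39

-39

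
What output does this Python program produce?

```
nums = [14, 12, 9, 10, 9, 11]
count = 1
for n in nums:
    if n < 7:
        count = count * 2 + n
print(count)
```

n=14: not <7
n=12: not <7
n=9: not <7
n=10: not <7
n=9: not <7
n=11: not <7

1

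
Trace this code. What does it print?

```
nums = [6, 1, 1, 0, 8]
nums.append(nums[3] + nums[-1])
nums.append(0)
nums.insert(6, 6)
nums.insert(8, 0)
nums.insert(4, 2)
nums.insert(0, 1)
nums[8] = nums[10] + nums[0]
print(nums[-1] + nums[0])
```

1

append nums[3]+nums[-1] = 0+8 = 8 → [6, 1, 1, 0, 8, 8]
append 0 → [6, 1, 1, 0, 8, 8, 0]
insert 6 at 6 → [6, 1, 1, 0, 8, 8, 6, 0]
insert 0 at 8 → [6, 1, 1, 0, 8, 8, 6, 0, 0]
insert 2 at 4 → [6, 1, 1, 0, 2, 8, 8, 6, 0, 0]
insert 1 at 0 → [1, 6, 1, 1, 0, 2, 8, 8, 6, 0, 0]
nums[8] = nums[10]+nums[0] = 0+1 = 1 → [1, 6, 1, 1, 0, 2, 8, 8, 1, 0, 0]
nums[-1]+nums[0] = 0+1 = 1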